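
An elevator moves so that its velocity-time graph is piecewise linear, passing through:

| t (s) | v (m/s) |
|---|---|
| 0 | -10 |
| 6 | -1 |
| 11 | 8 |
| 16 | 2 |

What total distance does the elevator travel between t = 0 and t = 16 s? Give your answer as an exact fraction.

Total distance travelled is ∫|v| dt — sum the magnitudes of each area piece.
0–6 s: |½(-10 + -1)(6)| = 33 m
6–11 s: v = 0 at t = 59/9 s; triangle areas 5/18 + 160/9 = 325/18 m
11–16 s: |½(8 + 2)(5)| = 25 m
Total distance = 1369/18 m

1369/18 m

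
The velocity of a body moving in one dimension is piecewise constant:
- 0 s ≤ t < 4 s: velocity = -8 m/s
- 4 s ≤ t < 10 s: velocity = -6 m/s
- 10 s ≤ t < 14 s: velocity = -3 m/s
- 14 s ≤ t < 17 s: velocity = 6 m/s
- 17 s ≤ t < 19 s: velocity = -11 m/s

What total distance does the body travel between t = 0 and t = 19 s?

Distance (not displacement) is the total path length: add the absolute areas under v-t.
0–4 s: |-8| × 4 = 32 m
4–10 s: |-6| × 6 = 36 m
10–14 s: |-3| × 4 = 12 m
14–17 s: |6| × 3 = 18 m
17–19 s: |-11| × 2 = 22 m
Total distance = 120 m

120 m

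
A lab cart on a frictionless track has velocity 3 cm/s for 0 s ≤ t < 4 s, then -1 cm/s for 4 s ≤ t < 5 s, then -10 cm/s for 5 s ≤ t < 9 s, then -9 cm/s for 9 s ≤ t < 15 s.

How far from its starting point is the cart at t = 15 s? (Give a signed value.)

-83 cm

Displacement is the signed area under the v-t curve.
0–4 s: 3 × 4 = 12 cm
4–5 s: -1 × 1 = -1 cm
5–9 s: -10 × 4 = -40 cm
9–15 s: -9 × 6 = -54 cm
Net displacement = -83 cm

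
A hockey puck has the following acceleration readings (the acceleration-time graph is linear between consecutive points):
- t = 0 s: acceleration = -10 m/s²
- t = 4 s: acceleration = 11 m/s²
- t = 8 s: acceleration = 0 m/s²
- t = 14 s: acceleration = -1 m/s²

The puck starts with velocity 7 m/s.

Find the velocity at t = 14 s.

Δv equals the area under the a-t graph; then v = v₀ + Δv.
0–4 s: ½(-10 + 11)(4) = 2 m/s
4–8 s: ½(11 + 0)(4) = 22 m/s
8–14 s: ½(0 + -1)(6) = -3 m/s
Δv = 21 m/s, so v(14) = 7 + (21) = 28 m/s.

28 m/s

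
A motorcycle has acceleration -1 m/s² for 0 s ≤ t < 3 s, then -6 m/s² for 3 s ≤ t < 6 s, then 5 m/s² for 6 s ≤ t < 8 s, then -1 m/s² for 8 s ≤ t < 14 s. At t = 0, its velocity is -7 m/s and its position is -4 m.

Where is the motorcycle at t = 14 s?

On each constant-a segment, Δv = aΔt and Δx = v₀Δt + ½aΔt²; chain segment to segment.
0–3 s: v starts -7 m/s; Δx = -7·3 + ½·-1·3² = -25.5 m; v ends -10 m/s.
3–6 s: v starts -10 m/s; Δx = -10·3 + ½·-6·3² = -57 m; v ends -28 m/s.
6–8 s: v starts -28 m/s; Δx = -28·2 + ½·5·2² = -46 m; v ends -18 m/s.
8–14 s: v starts -18 m/s; Δx = -18·6 + ½·-1·6² = -126 m; v ends -24 m/s.
x(14) = -4 + Σ Δx = -258.5 m.

-258.5 m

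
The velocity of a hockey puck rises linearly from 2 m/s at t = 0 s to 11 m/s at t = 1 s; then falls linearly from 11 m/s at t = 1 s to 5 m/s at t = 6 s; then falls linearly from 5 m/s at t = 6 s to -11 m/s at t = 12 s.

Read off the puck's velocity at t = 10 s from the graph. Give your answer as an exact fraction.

On 6–12 s the graph is linear from 5 to -11 m/s: v(10) = 5 + (-11 − 5)·(10 − 6)/(12 − 6) = -17/3 m/s.

-17/3 m/s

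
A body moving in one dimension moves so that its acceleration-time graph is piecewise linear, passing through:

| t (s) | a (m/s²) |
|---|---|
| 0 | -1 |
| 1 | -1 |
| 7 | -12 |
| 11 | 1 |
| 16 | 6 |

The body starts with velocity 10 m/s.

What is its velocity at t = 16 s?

Δv equals the area under the a-t graph; then v = v₀ + Δv.
0–1 s: -1 × 1 = -1 m/s
1–7 s: ½(-1 + -12)(6) = -39 m/s
7–11 s: ½(-12 + 1)(4) = -22 m/s
11–16 s: ½(1 + 6)(5) = 17.5 m/s
Δv = -44.5 m/s, so v(16) = 10 + (-44.5) = -34.5 m/s.

-34.5 m/s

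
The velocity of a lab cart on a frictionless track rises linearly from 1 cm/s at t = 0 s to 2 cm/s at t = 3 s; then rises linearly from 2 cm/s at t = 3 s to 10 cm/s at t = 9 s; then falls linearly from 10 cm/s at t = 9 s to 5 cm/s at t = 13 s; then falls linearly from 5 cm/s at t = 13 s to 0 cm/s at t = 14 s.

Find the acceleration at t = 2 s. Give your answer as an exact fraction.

1/3 cm/s²

Acceleration is the slope of the v-t graph on 0–3 s: (2 − 1)/(3 − 0) = 1/3 cm/s².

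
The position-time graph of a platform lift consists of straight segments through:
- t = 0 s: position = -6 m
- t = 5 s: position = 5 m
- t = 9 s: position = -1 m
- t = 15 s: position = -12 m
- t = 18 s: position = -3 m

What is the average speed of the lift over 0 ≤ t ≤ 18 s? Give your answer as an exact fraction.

Average speed = (total path length)/(elapsed time); on a piecewise-linear x-t graph the path length is Σ|Δx|.
0–5 s: |Δx| = |5 − -6| = 11 m
5–9 s: |Δx| = |-1 − 5| = 6 m
9–15 s: |Δx| = |-12 − -1| = 11 m
15–18 s: |Δx| = |-3 − -12| = 9 m
Total path = 37 m; average speed = 37/18 = 37/18 m/s.

37/18 m/s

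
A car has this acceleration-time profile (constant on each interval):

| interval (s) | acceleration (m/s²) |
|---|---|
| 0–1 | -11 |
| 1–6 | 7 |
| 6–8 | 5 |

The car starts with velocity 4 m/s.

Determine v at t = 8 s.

38 m/s

Δv equals the area under the a-t graph; then v = v₀ + Δv.
0–1 s: -11 × 1 = -11 m/s
1–6 s: 7 × 5 = 35 m/s
6–8 s: 5 × 2 = 10 m/s
Δv = 34 m/s, so v(8) = 4 + (34) = 38 m/s.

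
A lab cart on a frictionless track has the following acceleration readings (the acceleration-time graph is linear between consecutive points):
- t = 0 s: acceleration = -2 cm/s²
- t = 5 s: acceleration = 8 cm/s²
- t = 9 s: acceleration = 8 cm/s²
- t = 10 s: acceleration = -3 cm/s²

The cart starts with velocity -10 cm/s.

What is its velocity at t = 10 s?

Δv equals the area under the a-t graph; then v = v₀ + Δv.
0–5 s: ½(-2 + 8)(5) = 15 cm/s
5–9 s: 8 × 4 = 32 cm/s
9–10 s: ½(8 + -3)(1) = 2.5 cm/s
Δv = 49.5 cm/s, so v(10) = -10 + (49.5) = 39.5 cm/s.

39.5 cm/s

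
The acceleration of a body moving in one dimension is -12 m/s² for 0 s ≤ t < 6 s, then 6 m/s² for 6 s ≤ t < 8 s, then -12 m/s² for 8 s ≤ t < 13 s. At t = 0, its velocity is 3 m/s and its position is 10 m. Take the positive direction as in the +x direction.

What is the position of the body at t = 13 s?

On each constant-a segment, Δv = aΔt and Δx = v₀Δt + ½aΔt²; chain segment to segment.
0–6 s: v starts 3 m/s; Δx = 3·6 + ½·-12·6² = -198 m; v ends -69 m/s.
6–8 s: v starts -69 m/s; Δx = -69·2 + ½·6·2² = -126 m; v ends -57 m/s.
8–13 s: v starts -57 m/s; Δx = -57·5 + ½·-12·5² = -435 m; v ends -117 m/s.
x(13) = 10 + Σ Δx = -749 m.

-749 m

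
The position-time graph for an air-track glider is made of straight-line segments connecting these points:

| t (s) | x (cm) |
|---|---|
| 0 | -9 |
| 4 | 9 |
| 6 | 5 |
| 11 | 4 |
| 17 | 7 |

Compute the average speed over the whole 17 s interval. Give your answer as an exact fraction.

26/17 cm/s

Average speed = (total path length)/(elapsed time); on a piecewise-linear x-t graph the path length is Σ|Δx|.
0–4 s: |Δx| = |9 − -9| = 18 cm
4–6 s: |Δx| = |5 − 9| = 4 cm
6–11 s: |Δx| = |4 − 5| = 1 cm
11–17 s: |Δx| = |7 − 4| = 3 cm
Total path = 26 cm; average speed = 26/17 = 26/17 cm/s.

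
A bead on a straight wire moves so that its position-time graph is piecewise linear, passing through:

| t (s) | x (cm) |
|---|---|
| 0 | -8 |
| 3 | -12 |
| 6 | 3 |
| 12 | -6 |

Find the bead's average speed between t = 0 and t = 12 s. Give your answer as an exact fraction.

7/3 cm/s

Average speed = (total path length)/(elapsed time); on a piecewise-linear x-t graph the path length is Σ|Δx|.
0–3 s: |Δx| = |-12 − -8| = 4 cm
3–6 s: |Δx| = |3 − -12| = 15 cm
6–12 s: |Δx| = |-6 − 3| = 9 cm
Total path = 28 cm; average speed = 28/12 = 7/3 cm/s.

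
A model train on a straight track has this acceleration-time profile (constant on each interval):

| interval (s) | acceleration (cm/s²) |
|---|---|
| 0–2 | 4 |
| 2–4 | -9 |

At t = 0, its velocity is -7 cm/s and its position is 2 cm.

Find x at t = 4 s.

On each constant-a segment, Δv = aΔt and Δx = v₀Δt + ½aΔt²; chain segment to segment.
0–2 s: v starts -7 cm/s; Δx = -7·2 + ½·4·2² = -6 cm; v ends 1 cm/s.
2–4 s: v starts 1 cm/s; Δx = 1·2 + ½·-9·2² = -16 cm; v ends -17 cm/s.
x(4) = 2 + Σ Δx = -20 cm.

-20 cm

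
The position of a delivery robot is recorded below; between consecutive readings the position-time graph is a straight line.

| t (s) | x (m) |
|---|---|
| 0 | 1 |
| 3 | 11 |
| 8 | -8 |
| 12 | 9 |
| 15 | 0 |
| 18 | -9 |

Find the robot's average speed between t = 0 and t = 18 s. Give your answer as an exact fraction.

32/9 m/s

Average speed = (total path length)/(elapsed time); on a piecewise-linear x-t graph the path length is Σ|Δx|.
0–3 s: |Δx| = |11 − 1| = 10 m
3–8 s: |Δx| = |-8 − 11| = 19 m
8–12 s: |Δx| = |9 − -8| = 17 m
12–15 s: |Δx| = |0 − 9| = 9 m
15–18 s: |Δx| = |-9 − 0| = 9 m
Total path = 64 m; average speed = 64/18 = 32/9 m/s.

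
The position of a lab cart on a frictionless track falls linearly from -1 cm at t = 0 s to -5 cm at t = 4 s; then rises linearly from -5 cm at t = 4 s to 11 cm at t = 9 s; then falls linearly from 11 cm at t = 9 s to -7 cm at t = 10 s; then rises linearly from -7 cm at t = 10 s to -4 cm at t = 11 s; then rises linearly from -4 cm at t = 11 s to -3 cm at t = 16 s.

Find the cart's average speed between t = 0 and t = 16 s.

Average speed = (total path length)/(elapsed time); on a piecewise-linear x-t graph the path length is Σ|Δx|.
0–4 s: |Δx| = |-5 − -1| = 4 cm
4–9 s: |Δx| = |11 − -5| = 16 cm
9–10 s: |Δx| = |-7 − 11| = 18 cm
10–11 s: |Δx| = |-4 − -7| = 3 cm
11–16 s: |Δx| = |-3 − -4| = 1 cm
Total path = 42 cm; average speed = 42/16 = 2.625 cm/s.

2.625 cm/s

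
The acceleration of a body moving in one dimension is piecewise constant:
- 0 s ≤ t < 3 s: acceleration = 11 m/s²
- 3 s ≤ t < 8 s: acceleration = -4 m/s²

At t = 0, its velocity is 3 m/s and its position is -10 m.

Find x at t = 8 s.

178.5 m

On each constant-a segment, Δv = aΔt and Δx = v₀Δt + ½aΔt²; chain segment to segment.
0–3 s: v starts 3 m/s; Δx = 3·3 + ½·11·3² = 58.5 m; v ends 36 m/s.
3–8 s: v starts 36 m/s; Δx = 36·5 + ½·-4·5² = 130 m; v ends 16 m/s.
x(8) = -10 + Σ Δx = 178.5 m.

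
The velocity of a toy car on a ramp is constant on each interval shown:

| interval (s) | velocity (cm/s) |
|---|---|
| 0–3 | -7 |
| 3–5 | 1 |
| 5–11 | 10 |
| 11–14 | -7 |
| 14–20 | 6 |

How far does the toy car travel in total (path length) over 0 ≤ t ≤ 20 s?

Distance (not displacement) is the total path length: add the absolute areas under v-t.
0–3 s: |-7| × 3 = 21 cm
3–5 s: |1| × 2 = 2 cm
5–11 s: |10| × 6 = 60 cm
11–14 s: |-7| × 3 = 21 cm
14–20 s: |6| × 6 = 36 cm
Total distance = 140 cm

140 cm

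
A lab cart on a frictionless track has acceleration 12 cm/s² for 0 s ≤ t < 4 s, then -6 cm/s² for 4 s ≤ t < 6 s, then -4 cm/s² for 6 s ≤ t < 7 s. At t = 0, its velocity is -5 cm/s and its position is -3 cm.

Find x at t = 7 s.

176 cm

On each constant-a segment, Δv = aΔt and Δx = v₀Δt + ½aΔt²; chain segment to segment.
0–4 s: v starts -5 cm/s; Δx = -5·4 + ½·12·4² = 76 cm; v ends 43 cm/s.
4–6 s: v starts 43 cm/s; Δx = 43·2 + ½·-6·2² = 74 cm; v ends 31 cm/s.
6–7 s: v starts 31 cm/s; Δx = 31·1 + ½·-4·1² = 29 cm; v ends 27 cm/s.
x(7) = -3 + Σ Δx = 176 cm.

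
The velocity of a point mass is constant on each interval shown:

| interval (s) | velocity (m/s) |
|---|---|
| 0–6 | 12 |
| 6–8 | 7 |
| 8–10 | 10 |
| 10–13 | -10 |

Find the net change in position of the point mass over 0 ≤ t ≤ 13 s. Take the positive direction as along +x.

Net displacement equals the area under the velocity-time graph (areas below the axis count negative).
0–6 s: 12 × 6 = 72 m
6–8 s: 7 × 2 = 14 m
8–10 s: 10 × 2 = 20 m
10–13 s: -10 × 3 = -30 m
Net displacement = 76 m

76 m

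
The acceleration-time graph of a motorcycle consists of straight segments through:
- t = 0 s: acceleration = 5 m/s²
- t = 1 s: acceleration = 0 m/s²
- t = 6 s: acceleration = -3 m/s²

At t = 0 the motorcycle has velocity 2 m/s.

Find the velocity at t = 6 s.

-3 m/s

Δv equals the area under the a-t graph; then v = v₀ + Δv.
0–1 s: ½(5 + 0)(1) = 2.5 m/s
1–6 s: ½(0 + -3)(5) = -7.5 m/s
Δv = -5 m/s, so v(6) = 2 + (-5) = -3 m/s.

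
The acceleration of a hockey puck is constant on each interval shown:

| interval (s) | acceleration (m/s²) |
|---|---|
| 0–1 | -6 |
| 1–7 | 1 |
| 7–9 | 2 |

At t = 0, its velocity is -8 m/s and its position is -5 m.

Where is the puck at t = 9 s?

On each constant-a segment, Δv = aΔt and Δx = v₀Δt + ½aΔt²; chain segment to segment.
0–1 s: v starts -8 m/s; Δx = -8·1 + ½·-6·1² = -11 m; v ends -14 m/s.
1–7 s: v starts -14 m/s; Δx = -14·6 + ½·1·6² = -66 m; v ends -8 m/s.
7–9 s: v starts -8 m/s; Δx = -8·2 + ½·2·2² = -12 m; v ends -4 m/s.
x(9) = -5 + Σ Δx = -94 m.

-94 m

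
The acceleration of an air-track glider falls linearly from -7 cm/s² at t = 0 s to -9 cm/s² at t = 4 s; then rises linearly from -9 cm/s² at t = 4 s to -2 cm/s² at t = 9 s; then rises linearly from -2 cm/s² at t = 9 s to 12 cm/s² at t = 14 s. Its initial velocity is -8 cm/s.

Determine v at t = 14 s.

Δv equals the area under the a-t graph; then v = v₀ + Δv.
0–4 s: ½(-7 + -9)(4) = -32 cm/s
4–9 s: ½(-9 + -2)(5) = -27.5 cm/s
9–14 s: ½(-2 + 12)(5) = 25 cm/s
Δv = -34.5 cm/s, so v(14) = -8 + (-34.5) = -42.5 cm/s.

-42.5 cm/s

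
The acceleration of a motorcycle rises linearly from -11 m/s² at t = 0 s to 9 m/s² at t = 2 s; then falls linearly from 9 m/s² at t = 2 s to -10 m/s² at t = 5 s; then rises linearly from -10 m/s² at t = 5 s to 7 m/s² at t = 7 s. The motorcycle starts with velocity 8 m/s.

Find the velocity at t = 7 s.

1.5 m/s

Δv equals the area under the a-t graph; then v = v₀ + Δv.
0–2 s: ½(-11 + 9)(2) = -2 m/s
2–5 s: ½(9 + -10)(3) = -1.5 m/s
5–7 s: ½(-10 + 7)(2) = -3 m/s
Δv = -6.5 m/s, so v(7) = 8 + (-6.5) = 1.5 m/s.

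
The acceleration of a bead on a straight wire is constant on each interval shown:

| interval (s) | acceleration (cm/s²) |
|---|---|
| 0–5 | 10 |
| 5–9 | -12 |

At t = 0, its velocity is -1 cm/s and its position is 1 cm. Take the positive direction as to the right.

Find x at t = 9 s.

On each constant-a segment, Δv = aΔt and Δx = v₀Δt + ½aΔt²; chain segment to segment.
0–5 s: v starts -1 cm/s; Δx = -1·5 + ½·10·5² = 120 cm; v ends 49 cm/s.
5–9 s: v starts 49 cm/s; Δx = 49·4 + ½·-12·4² = 100 cm; v ends 1 cm/s.
x(9) = 1 + Σ Δx = 221 cm.

221 cm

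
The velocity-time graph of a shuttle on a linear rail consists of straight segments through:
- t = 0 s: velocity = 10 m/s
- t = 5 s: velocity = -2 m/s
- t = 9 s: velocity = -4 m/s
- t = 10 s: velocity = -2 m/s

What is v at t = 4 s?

On 0–5 s the graph is linear from 10 to -2 m/s: v(4) = 10 + (-2 − 10)·(4 − 0)/(5 − 0) = 0.4 m/s.

0.4 m/s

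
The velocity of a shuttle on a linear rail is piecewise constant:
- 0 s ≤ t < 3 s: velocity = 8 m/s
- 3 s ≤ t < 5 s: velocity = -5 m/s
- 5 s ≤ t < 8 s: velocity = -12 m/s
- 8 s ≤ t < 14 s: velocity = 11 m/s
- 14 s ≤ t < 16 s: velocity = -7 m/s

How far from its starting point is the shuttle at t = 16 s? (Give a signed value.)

Displacement is the signed area under the v-t curve.
0–3 s: 8 × 3 = 24 m
3–5 s: -5 × 2 = -10 m
5–8 s: -12 × 3 = -36 m
8–14 s: 11 × 6 = 66 m
14–16 s: -7 × 2 = -14 m
Net displacement = 30 m

30 m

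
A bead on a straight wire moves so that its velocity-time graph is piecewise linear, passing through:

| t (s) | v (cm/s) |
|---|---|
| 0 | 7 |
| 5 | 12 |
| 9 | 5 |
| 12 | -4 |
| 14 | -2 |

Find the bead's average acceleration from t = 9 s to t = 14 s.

-1.4 cm/s²

Average acceleration = Δv/Δt = (-2 − 5)/(14 − 9) = -1.4 cm/s².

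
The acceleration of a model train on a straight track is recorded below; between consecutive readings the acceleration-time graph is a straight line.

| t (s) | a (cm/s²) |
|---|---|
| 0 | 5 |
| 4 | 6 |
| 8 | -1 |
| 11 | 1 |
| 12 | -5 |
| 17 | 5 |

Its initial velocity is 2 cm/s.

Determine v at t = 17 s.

32 cm/s

Δv equals the area under the a-t graph; then v = v₀ + Δv.
0–4 s: ½(5 + 6)(4) = 22 cm/s
4–8 s: ½(6 + -1)(4) = 10 cm/s
8–11 s: ½(-1 + 1)(3) = 0 cm/s
11–12 s: ½(1 + -5)(1) = -2 cm/s
12–17 s: ½(-5 + 5)(5) = 0 cm/s
Δv = 30 cm/s, so v(17) = 2 + (30) = 32 cm/s.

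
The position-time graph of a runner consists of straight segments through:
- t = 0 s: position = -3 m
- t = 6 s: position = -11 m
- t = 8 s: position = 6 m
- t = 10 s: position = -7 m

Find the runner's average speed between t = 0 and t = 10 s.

Average speed = (total path length)/(elapsed time); on a piecewise-linear x-t graph the path length is Σ|Δx|.
0–6 s: |Δx| = |-11 − -3| = 8 m
6–8 s: |Δx| = |6 − -11| = 17 m
8–10 s: |Δx| = |-7 − 6| = 13 m
Total path = 38 m; average speed = 38/10 = 3.8 m/s.

3.8 m/s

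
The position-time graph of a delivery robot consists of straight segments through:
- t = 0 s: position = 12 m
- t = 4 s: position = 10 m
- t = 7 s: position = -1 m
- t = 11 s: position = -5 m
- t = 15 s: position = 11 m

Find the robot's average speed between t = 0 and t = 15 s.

Average speed = (total path length)/(elapsed time); on a piecewise-linear x-t graph the path length is Σ|Δx|.
0–4 s: |Δx| = |10 − 12| = 2 m
4–7 s: |Δx| = |-1 − 10| = 11 m
7–11 s: |Δx| = |-5 − -1| = 4 m
11–15 s: |Δx| = |11 − -5| = 16 m
Total path = 33 m; average speed = 33/15 = 2.2 m/s.

2.2 m/s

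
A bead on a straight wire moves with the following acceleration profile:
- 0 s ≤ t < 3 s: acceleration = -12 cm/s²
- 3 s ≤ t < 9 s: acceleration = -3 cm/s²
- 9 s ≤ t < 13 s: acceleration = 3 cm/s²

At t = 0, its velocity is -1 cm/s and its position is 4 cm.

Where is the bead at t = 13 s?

On each constant-a segment, Δv = aΔt and Δx = v₀Δt + ½aΔt²; chain segment to segment.
0–3 s: v starts -1 cm/s; Δx = -1·3 + ½·-12·3² = -57 cm; v ends -37 cm/s.
3–9 s: v starts -37 cm/s; Δx = -37·6 + ½·-3·6² = -276 cm; v ends -55 cm/s.
9–13 s: v starts -55 cm/s; Δx = -55·4 + ½·3·4² = -196 cm; v ends -43 cm/s.
x(13) = 4 + Σ Δx = -525 cm.

-525 cm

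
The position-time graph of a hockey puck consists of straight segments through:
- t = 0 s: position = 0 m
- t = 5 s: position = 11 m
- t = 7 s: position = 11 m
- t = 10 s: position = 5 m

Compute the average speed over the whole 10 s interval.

1.7 m/s

Average speed = (total path length)/(elapsed time); on a piecewise-linear x-t graph the path length is Σ|Δx|.
0–5 s: |Δx| = |11 − 0| = 11 m
5–7 s: |Δx| = |11 − 11| = 0 m
7–10 s: |Δx| = |5 − 11| = 6 m
Total path = 17 m; average speed = 17/10 = 1.7 m/s.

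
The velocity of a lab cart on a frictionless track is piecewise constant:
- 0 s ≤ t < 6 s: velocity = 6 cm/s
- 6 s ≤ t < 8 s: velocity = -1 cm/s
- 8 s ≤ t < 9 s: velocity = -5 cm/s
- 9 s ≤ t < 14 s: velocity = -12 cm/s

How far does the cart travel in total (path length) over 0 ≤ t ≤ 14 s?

Total distance travelled is ∫|v| dt — sum the magnitudes of each area piece.
0–6 s: |6| × 6 = 36 cm
6–8 s: |-1| × 2 = 2 cm
8–9 s: |-5| × 1 = 5 cm
9–14 s: |-12| × 5 = 60 cm
Total distance = 103 cm

103 cm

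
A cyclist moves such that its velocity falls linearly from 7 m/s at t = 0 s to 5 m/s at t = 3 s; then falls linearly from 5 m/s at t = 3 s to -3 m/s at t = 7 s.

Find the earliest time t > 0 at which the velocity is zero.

t = 5.5 s

v changes sign on 3–7 s (from 5 to -3); the graph is linear there, so v = 0 at t = 3 + (-5)·(7 − 3)/(-3 − 5) = 5.5 s.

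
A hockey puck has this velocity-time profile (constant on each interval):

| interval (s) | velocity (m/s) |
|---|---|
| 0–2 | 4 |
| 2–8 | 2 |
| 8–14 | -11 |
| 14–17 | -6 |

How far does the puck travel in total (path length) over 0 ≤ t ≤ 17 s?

104 m

Total distance travelled is ∫|v| dt — sum the magnitudes of each area piece.
0–2 s: |4| × 2 = 8 m
2–8 s: |2| × 6 = 12 m
8–14 s: |-11| × 6 = 66 m
14–17 s: |-6| × 3 = 18 m
Total distance = 104 m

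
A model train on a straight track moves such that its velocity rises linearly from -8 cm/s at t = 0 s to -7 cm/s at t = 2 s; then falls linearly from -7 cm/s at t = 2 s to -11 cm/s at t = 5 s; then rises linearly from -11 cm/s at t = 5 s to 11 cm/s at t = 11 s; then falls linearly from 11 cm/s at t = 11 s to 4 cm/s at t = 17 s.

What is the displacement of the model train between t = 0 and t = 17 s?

3 cm

Net displacement equals the area under the velocity-time graph (areas below the axis count negative).
0–2 s: ½(-8 + -7)(2) = -15 cm
2–5 s: ½(-7 + -11)(3) = -27 cm
5–11 s: ½(-11 + 11)(6) = 0 cm
11–17 s: ½(11 + 4)(6) = 45 cm
Net displacement = 3 cm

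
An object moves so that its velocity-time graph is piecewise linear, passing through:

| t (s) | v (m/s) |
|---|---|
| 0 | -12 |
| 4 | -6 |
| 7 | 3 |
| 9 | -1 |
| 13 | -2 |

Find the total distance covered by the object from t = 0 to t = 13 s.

52 m

Total distance travelled is ∫|v| dt — sum the magnitudes of each area piece.
0–4 s: |½(-12 + -6)(4)| = 36 m
4–7 s: v = 0 at t = 6 s; triangle areas 6 + 1.5 = 7.5 m
7–9 s: v = 0 at t = 8.5 s; triangle areas 2.25 + 0.25 = 2.5 m
9–13 s: |½(-1 + -2)(4)| = 6 m
Total distance = 52 m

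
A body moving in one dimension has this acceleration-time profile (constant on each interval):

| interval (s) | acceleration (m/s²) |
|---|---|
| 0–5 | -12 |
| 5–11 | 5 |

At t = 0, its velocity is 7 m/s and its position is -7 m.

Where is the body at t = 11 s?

-350 m

On each constant-a segment, Δv = aΔt and Δx = v₀Δt + ½aΔt²; chain segment to segment.
0–5 s: v starts 7 m/s; Δx = 7·5 + ½·-12·5² = -115 m; v ends -53 m/s.
5–11 s: v starts -53 m/s; Δx = -53·6 + ½·5·6² = -228 m; v ends -23 m/s.
x(11) = -7 + Σ Δx = -350 m.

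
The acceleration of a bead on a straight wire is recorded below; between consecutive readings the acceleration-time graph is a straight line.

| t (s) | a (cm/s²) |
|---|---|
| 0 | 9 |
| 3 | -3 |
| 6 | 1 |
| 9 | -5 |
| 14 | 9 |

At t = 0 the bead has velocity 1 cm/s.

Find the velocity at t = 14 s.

Δv equals the area under the a-t graph; then v = v₀ + Δv.
0–3 s: ½(9 + -3)(3) = 9 cm/s
3–6 s: ½(-3 + 1)(3) = -3 cm/s
6–9 s: ½(1 + -5)(3) = -6 cm/s
9–14 s: ½(-5 + 9)(5) = 10 cm/s
Δv = 10 cm/s, so v(14) = 1 + (10) = 11 cm/s.

11 cm/s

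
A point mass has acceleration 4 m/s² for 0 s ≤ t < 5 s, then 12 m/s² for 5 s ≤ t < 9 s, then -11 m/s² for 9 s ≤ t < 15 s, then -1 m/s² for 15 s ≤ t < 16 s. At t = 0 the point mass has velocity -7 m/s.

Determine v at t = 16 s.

-6 m/s

Δv equals the area under the a-t graph; then v = v₀ + Δv.
0–5 s: 4 × 5 = 20 m/s
5–9 s: 12 × 4 = 48 m/s
9–15 s: -11 × 6 = -66 m/s
15–16 s: -1 × 1 = -1 m/s
Δv = 1 m/s, so v(16) = -7 + (1) = -6 m/s.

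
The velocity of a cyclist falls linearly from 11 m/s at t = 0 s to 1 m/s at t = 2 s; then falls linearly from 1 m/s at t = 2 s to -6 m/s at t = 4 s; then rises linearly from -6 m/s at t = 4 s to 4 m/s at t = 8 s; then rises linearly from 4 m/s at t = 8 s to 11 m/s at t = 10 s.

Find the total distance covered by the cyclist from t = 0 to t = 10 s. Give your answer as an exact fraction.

Distance (not displacement) is the total path length: add the absolute areas under v-t.
0–2 s: |½(11 + 1)(2)| = 12 m
2–4 s: v = 0 at t = 16/7 s; triangle areas 1/7 + 36/7 = 37/7 m
4–8 s: v = 0 at t = 6.4 s; triangle areas 7.2 + 3.2 = 10.4 m
8–10 s: |½(4 + 11)(2)| = 15 m
Total distance = 1494/35 m

1494/35 m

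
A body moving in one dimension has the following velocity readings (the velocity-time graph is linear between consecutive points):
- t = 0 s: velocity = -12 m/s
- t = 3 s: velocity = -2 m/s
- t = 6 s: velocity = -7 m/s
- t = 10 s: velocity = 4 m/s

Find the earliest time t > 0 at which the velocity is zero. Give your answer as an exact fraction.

t = 94/11 s

v changes sign on 6–10 s (from -7 to 4); the graph is linear there, so v = 0 at t = 6 + (7)·(10 − 6)/(4 − -7) = 94/11 s.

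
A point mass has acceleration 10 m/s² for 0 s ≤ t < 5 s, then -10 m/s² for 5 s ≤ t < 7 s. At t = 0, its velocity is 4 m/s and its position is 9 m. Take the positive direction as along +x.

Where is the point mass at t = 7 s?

On each constant-a segment, Δv = aΔt and Δx = v₀Δt + ½aΔt²; chain segment to segment.
0–5 s: v starts 4 m/s; Δx = 4·5 + ½·10·5² = 145 m; v ends 54 m/s.
5–7 s: v starts 54 m/s; Δx = 54·2 + ½·-10·2² = 88 m; v ends 34 m/s.
x(7) = 9 + Σ Δx = 242 m.

242 m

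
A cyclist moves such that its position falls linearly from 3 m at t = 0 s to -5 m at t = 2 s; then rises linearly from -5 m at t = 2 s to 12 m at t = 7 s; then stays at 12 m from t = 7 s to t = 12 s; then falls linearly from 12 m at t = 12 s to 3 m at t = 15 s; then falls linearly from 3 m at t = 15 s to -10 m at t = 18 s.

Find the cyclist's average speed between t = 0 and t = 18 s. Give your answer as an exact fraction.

47/18 m/s

Average speed = (total path length)/(elapsed time); on a piecewise-linear x-t graph the path length is Σ|Δx|.
0–2 s: |Δx| = |-5 − 3| = 8 m
2–7 s: |Δx| = |12 − -5| = 17 m
7–12 s: |Δx| = |12 − 12| = 0 m
12–15 s: |Δx| = |3 − 12| = 9 m
15–18 s: |Δx| = |-10 − 3| = 13 m
Total path = 47 m; average speed = 47/18 = 47/18 m/s.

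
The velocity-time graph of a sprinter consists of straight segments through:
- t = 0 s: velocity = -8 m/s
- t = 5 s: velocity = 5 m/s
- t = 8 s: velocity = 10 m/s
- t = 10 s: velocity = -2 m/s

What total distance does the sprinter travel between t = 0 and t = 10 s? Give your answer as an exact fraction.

Distance (not displacement) is the total path length: add the absolute areas under v-t.
0–5 s: v = 0 at t = 40/13 s; triangle areas 160/13 + 125/26 = 445/26 m
5–8 s: |½(5 + 10)(3)| = 22.5 m
8–10 s: v = 0 at t = 29/3 s; triangle areas 25/3 + 1/3 = 26/3 m
Total distance = 1883/39 m

1883/39 m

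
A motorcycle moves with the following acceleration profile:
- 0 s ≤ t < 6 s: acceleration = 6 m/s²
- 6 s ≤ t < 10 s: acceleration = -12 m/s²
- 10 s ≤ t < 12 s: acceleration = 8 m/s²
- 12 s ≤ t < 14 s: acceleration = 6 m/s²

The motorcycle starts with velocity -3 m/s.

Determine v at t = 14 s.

13 m/s

Δv equals the area under the a-t graph; then v = v₀ + Δv.
0–6 s: 6 × 6 = 36 m/s
6–10 s: -12 × 4 = -48 m/s
10–12 s: 8 × 2 = 16 m/s
12–14 s: 6 × 2 = 12 m/s
Δv = 16 m/s, so v(14) = -3 + (16) = 13 m/s.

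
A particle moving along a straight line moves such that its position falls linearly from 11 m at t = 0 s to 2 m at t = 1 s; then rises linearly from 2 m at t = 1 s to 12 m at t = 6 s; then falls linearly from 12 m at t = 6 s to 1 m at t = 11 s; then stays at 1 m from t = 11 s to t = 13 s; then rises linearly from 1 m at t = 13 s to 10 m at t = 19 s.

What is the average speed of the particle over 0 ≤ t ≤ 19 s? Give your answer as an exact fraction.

39/19 m/s

Average speed = (total path length)/(elapsed time); on a piecewise-linear x-t graph the path length is Σ|Δx|.
0–1 s: |Δx| = |2 − 11| = 9 m
1–6 s: |Δx| = |12 − 2| = 10 m
6–11 s: |Δx| = |1 − 12| = 11 m
11–13 s: |Δx| = |1 − 1| = 0 m
13–19 s: |Δx| = |10 − 1| = 9 m
Total path = 39 m; average speed = 39/19 = 39/19 m/s.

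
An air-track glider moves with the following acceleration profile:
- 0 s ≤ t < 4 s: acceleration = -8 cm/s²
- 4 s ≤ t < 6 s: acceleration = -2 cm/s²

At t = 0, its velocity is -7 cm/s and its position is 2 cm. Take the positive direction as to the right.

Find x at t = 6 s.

-172 cm

On each constant-a segment, Δv = aΔt and Δx = v₀Δt + ½aΔt²; chain segment to segment.
0–4 s: v starts -7 cm/s; Δx = -7·4 + ½·-8·4² = -92 cm; v ends -39 cm/s.
4–6 s: v starts -39 cm/s; Δx = -39·2 + ½·-2·2² = -82 cm; v ends -43 cm/s.
x(6) = 2 + Σ Δx = -172 cm.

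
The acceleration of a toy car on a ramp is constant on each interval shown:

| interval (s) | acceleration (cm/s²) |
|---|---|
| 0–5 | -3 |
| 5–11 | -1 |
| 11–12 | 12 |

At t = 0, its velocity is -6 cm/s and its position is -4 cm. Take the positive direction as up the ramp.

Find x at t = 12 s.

-236.5 cm

On each constant-a segment, Δv = aΔt and Δx = v₀Δt + ½aΔt²; chain segment to segment.
0–5 s: v starts -6 cm/s; Δx = -6·5 + ½·-3·5² = -67.5 cm; v ends -21 cm/s.
5–11 s: v starts -21 cm/s; Δx = -21·6 + ½·-1·6² = -144 cm; v ends -27 cm/s.
11–12 s: v starts -27 cm/s; Δx = -27·1 + ½·12·1² = -21 cm; v ends -15 cm/s.
x(12) = -4 + Σ Δx = -236.5 cm.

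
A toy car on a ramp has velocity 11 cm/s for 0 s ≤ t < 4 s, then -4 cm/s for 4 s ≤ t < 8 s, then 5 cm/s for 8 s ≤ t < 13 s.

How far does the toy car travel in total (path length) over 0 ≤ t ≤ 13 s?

Total distance travelled is ∫|v| dt — sum the magnitudes of each area piece.
0–4 s: |11| × 4 = 44 cm
4–8 s: |-4| × 4 = 16 cm
8–13 s: |5| × 5 = 25 cm
Total distance = 85 cm

85 cm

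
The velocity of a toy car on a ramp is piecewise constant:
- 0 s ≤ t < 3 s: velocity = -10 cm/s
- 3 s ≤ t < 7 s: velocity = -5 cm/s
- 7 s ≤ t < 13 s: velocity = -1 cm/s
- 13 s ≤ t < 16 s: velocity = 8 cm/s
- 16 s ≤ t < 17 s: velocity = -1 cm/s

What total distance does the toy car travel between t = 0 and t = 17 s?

81 cm

Total distance travelled is ∫|v| dt — sum the magnitudes of each area piece.
0–3 s: |-10| × 3 = 30 cm
3–7 s: |-5| × 4 = 20 cm
7–13 s: |-1| × 6 = 6 cm
13–16 s: |8| × 3 = 24 cm
16–17 s: |-1| × 1 = 1 cm
Total distance = 81 cm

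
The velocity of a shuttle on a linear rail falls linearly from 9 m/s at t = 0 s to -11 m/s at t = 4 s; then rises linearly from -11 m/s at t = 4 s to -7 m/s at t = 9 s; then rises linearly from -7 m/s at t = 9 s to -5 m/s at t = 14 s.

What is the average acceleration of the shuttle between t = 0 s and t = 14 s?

Average acceleration = Δv/Δt = (-5 − 9)/(14 − 0) = -1 m/s².

-1 m/s²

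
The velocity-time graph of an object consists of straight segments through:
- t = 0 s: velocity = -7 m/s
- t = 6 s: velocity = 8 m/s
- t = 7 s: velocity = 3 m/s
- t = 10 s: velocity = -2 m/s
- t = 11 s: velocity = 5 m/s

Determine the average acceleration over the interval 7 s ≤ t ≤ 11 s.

Average acceleration = Δv/Δt = (5 − 3)/(11 − 7) = 0.5 m/s².

0.5 m/s²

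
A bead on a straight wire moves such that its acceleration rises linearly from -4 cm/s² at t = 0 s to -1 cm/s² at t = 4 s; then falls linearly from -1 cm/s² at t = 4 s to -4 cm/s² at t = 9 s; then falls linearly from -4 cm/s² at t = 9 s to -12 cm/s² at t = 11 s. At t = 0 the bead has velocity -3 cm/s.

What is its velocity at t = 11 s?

Δv equals the area under the a-t graph; then v = v₀ + Δv.
0–4 s: ½(-4 + -1)(4) = -10 cm/s
4–9 s: ½(-1 + -4)(5) = -12.5 cm/s
9–11 s: ½(-4 + -12)(2) = -16 cm/s
Δv = -38.5 cm/s, so v(11) = -3 + (-38.5) = -41.5 cm/s.

-41.5 cm/s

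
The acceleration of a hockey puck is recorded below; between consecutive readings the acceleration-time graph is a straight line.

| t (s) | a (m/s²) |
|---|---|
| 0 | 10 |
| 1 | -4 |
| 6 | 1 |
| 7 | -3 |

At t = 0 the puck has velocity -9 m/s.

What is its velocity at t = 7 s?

Δv equals the area under the a-t graph; then v = v₀ + Δv.
0–1 s: ½(10 + -4)(1) = 3 m/s
1–6 s: ½(-4 + 1)(5) = -7.5 m/s
6–7 s: ½(1 + -3)(1) = -1 m/s
Δv = -5.5 m/s, so v(7) = -9 + (-5.5) = -14.5 m/s.

-14.5 m/s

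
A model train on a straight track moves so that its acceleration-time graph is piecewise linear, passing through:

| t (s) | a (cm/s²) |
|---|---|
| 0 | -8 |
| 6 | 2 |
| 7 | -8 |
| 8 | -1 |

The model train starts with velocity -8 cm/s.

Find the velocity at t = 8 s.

Δv equals the area under the a-t graph; then v = v₀ + Δv.
0–6 s: ½(-8 + 2)(6) = -18 cm/s
6–7 s: ½(2 + -8)(1) = -3 cm/s
7–8 s: ½(-8 + -1)(1) = -4.5 cm/s
Δv = -25.5 cm/s, so v(8) = -8 + (-25.5) = -33.5 cm/s.

-33.5 cm/s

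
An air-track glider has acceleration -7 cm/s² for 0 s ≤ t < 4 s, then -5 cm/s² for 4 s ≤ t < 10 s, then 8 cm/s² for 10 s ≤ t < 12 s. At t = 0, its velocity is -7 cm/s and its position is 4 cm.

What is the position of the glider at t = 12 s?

On each constant-a segment, Δv = aΔt and Δx = v₀Δt + ½aΔt²; chain segment to segment.
0–4 s: v starts -7 cm/s; Δx = -7·4 + ½·-7·4² = -84 cm; v ends -35 cm/s.
4–10 s: v starts -35 cm/s; Δx = -35·6 + ½·-5·6² = -300 cm; v ends -65 cm/s.
10–12 s: v starts -65 cm/s; Δx = -65·2 + ½·8·2² = -114 cm; v ends -49 cm/s.
x(12) = 4 + Σ Δx = -494 cm.

-494 cm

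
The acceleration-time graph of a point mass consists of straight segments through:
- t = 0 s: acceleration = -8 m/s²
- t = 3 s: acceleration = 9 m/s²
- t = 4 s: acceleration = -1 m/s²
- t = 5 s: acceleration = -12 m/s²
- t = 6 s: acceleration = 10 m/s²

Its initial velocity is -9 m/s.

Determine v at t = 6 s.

Δv equals the area under the a-t graph; then v = v₀ + Δv.
0–3 s: ½(-8 + 9)(3) = 1.5 m/s
3–4 s: ½(9 + -1)(1) = 4 m/s
4–5 s: ½(-1 + -12)(1) = -6.5 m/s
5–6 s: ½(-12 + 10)(1) = -1 m/s
Δv = -2 m/s, so v(6) = -9 + (-2) = -11 m/s.

-11 m/s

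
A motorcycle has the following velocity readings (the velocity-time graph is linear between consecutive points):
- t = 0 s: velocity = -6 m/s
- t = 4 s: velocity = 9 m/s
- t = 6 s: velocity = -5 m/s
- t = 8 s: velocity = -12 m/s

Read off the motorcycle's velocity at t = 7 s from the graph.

On 6–8 s the graph is linear from -5 to -12 m/s: v(7) = -5 + (-12 − -5)·(7 − 6)/(8 − 6) = -8.5 m/s.

-8.5 m/s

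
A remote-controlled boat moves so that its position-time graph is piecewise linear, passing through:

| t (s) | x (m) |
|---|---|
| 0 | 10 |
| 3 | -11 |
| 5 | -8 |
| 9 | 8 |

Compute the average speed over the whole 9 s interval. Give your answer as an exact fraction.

40/9 m/s

Average speed = (total path length)/(elapsed time); on a piecewise-linear x-t graph the path length is Σ|Δx|.
0–3 s: |Δx| = |-11 − 10| = 21 m
3–5 s: |Δx| = |-8 − -11| = 3 m
5–9 s: |Δx| = |8 − -8| = 16 m
Total path = 40 m; average speed = 40/9 = 40/9 m/s.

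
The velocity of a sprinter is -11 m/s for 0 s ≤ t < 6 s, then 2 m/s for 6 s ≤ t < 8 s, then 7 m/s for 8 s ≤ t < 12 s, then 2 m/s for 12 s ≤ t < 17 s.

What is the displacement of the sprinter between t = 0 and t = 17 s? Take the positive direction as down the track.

Displacement is the signed area under the v-t curve.
0–6 s: -11 × 6 = -66 m
6–8 s: 2 × 2 = 4 m
8–12 s: 7 × 4 = 28 m
12–17 s: 2 × 5 = 10 m
Net displacement = -24 m

-24 m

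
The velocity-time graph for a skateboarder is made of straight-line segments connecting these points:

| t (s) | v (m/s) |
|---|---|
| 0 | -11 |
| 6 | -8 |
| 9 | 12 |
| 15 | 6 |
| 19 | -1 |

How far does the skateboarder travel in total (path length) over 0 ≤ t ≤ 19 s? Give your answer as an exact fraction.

4801/35 m

Total distance travelled is ∫|v| dt — sum the magnitudes of each area piece.
0–6 s: |½(-11 + -8)(6)| = 57 m
6–9 s: v = 0 at t = 7.2 s; triangle areas 4.8 + 10.8 = 15.6 m
9–15 s: |½(12 + 6)(6)| = 54 m
15–19 s: v = 0 at t = 129/7 s; triangle areas 72/7 + 2/7 = 74/7 m
Total distance = 4801/35 m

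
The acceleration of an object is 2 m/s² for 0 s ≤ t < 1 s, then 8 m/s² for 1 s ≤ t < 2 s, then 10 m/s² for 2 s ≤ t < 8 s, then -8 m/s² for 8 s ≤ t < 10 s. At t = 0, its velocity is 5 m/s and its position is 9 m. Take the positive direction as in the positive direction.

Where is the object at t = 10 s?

On each constant-a segment, Δv = aΔt and Δx = v₀Δt + ½aΔt²; chain segment to segment.
0–1 s: v starts 5 m/s; Δx = 5·1 + ½·2·1² = 6 m; v ends 7 m/s.
1–2 s: v starts 7 m/s; Δx = 7·1 + ½·8·1² = 11 m; v ends 15 m/s.
2–8 s: v starts 15 m/s; Δx = 15·6 + ½·10·6² = 270 m; v ends 75 m/s.
8–10 s: v starts 75 m/s; Δx = 75·2 + ½·-8·2² = 134 m; v ends 59 m/s.
x(10) = 9 + Σ Δx = 430 m.

430 m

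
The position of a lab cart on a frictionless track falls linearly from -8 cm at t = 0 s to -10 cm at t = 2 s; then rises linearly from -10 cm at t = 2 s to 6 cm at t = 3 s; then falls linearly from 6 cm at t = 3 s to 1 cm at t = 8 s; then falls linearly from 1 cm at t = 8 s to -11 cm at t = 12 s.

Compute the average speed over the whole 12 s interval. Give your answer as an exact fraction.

Average speed = (total path length)/(elapsed time); on a piecewise-linear x-t graph the path length is Σ|Δx|.
0–2 s: |Δx| = |-10 − -8| = 2 cm
2–3 s: |Δx| = |6 − -10| = 16 cm
3–8 s: |Δx| = |1 − 6| = 5 cm
8–12 s: |Δx| = |-11 − 1| = 12 cm
Total path = 35 cm; average speed = 35/12 = 35/12 cm/s.

35/12 cm/s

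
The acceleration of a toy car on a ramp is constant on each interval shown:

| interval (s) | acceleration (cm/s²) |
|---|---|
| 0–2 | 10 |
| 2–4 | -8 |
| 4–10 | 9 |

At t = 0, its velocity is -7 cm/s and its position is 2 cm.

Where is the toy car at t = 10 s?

On each constant-a segment, Δv = aΔt and Δx = v₀Δt + ½aΔt²; chain segment to segment.
0–2 s: v starts -7 cm/s; Δx = -7·2 + ½·10·2² = 6 cm; v ends 13 cm/s.
2–4 s: v starts 13 cm/s; Δx = 13·2 + ½·-8·2² = 10 cm; v ends -3 cm/s.
4–10 s: v starts -3 cm/s; Δx = -3·6 + ½·9·6² = 144 cm; v ends 51 cm/s.
x(10) = 2 + Σ Δx = 162 cm.

162 cm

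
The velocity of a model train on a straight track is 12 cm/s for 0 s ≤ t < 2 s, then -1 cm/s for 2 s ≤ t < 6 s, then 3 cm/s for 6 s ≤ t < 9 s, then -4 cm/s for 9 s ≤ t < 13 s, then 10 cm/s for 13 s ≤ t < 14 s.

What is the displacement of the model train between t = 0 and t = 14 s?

23 cm

Displacement is the signed area under the v-t curve.
0–2 s: 12 × 2 = 24 cm
2–6 s: -1 × 4 = -4 cm
6–9 s: 3 × 3 = 9 cm
9–13 s: -4 × 4 = -16 cm
13–14 s: 10 × 1 = 10 cm
Net displacement = 23 cm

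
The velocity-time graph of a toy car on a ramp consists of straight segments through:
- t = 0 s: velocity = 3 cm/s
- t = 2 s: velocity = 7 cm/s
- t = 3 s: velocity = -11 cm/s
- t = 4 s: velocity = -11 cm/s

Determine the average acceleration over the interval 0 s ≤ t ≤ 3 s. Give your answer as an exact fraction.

-14/3 cm/s²

Average acceleration = Δv/Δt = (-11 − 3)/(3 − 0) = -14/3 cm/s².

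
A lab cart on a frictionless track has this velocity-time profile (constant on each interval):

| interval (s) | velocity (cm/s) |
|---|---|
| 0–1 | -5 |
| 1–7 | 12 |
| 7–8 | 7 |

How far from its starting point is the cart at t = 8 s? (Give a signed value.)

Net displacement equals the area under the velocity-time graph (areas below the axis count negative).
0–1 s: -5 × 1 = -5 cm
1–7 s: 12 × 6 = 72 cm
7–8 s: 7 × 1 = 7 cm
Net displacement = 74 cm

74 cm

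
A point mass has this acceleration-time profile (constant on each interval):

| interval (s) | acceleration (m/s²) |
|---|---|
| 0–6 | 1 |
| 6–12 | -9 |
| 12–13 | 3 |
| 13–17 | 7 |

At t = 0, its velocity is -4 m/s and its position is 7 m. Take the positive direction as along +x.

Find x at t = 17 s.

-339.5 m

On each constant-a segment, Δv = aΔt and Δx = v₀Δt + ½aΔt²; chain segment to segment.
0–6 s: v starts -4 m/s; Δx = -4·6 + ½·1·6² = -6 m; v ends 2 m/s.
6–12 s: v starts 2 m/s; Δx = 2·6 + ½·-9·6² = -150 m; v ends -52 m/s.
12–13 s: v starts -52 m/s; Δx = -52·1 + ½·3·1² = -50.5 m; v ends -49 m/s.
13–17 s: v starts -49 m/s; Δx = -49·4 + ½·7·4² = -140 m; v ends -21 m/s.
x(17) = 7 + Σ Δx = -339.5 m.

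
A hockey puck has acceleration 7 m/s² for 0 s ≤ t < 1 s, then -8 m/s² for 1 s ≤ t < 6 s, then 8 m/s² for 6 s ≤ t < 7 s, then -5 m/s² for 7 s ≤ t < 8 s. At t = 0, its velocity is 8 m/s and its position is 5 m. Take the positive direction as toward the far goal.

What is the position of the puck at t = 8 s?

-49 m

On each constant-a segment, Δv = aΔt and Δx = v₀Δt + ½aΔt²; chain segment to segment.
0–1 s: v starts 8 m/s; Δx = 8·1 + ½·7·1² = 11.5 m; v ends 15 m/s.
1–6 s: v starts 15 m/s; Δx = 15·5 + ½·-8·5² = -25 m; v ends -25 m/s.
6–7 s: v starts -25 m/s; Δx = -25·1 + ½·8·1² = -21 m; v ends -17 m/s.
7–8 s: v starts -17 m/s; Δx = -17·1 + ½·-5·1² = -19.5 m; v ends -22 m/s.
x(8) = 5 + Σ Δx = -49 m.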